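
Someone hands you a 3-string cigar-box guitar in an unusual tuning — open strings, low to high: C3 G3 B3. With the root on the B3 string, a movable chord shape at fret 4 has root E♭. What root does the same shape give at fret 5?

Moving from fret 4 to fret 5 shifts the root by 1 semitone.
E♭ up 1 semitone is E.

E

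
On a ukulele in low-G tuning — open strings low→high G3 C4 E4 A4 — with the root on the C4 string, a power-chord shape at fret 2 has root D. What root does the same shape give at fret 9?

A

Moving from fret 2 to fret 9 shifts the root by 7 semitones.
D up 7 semitones is A.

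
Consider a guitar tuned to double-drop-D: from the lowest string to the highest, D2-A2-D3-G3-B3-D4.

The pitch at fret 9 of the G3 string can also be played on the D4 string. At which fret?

Fret 9 on G3 is MIDI 55 + 9 = 64 (E4). On the D4 string (open MIDI 62), that pitch is 64 − 62 = fret 2.

2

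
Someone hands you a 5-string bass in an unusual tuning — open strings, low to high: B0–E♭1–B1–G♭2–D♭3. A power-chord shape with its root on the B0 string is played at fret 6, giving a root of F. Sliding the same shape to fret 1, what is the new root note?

Moving from fret 6 to fret 1 shifts the root by -5 semitones.
F down 5 semitones is C.

C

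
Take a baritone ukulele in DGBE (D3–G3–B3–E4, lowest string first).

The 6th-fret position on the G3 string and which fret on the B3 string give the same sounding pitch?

Fret 6 on G3 is MIDI 55 + 6 = 61 (C#4). On the B3 string (open MIDI 59), that pitch is 61 − 59 = fret 2.

2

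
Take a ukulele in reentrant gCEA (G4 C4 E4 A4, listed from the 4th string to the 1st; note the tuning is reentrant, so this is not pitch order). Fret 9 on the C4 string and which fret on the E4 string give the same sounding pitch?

Fret 9 on C4 is MIDI 60 + 9 = 69 (A4). On the E4 string (open MIDI 64), that pitch is 69 − 64 = fret 5.

5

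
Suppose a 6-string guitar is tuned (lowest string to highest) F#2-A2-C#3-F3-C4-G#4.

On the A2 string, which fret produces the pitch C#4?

16

C#4 is 16 semitones above the open A2 (A–A#–B–C–…–B–C–C#), so it sits at fret 16.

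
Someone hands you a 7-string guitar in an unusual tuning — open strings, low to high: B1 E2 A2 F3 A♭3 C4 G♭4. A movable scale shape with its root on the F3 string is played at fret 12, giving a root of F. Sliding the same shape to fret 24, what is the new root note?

Moving from fret 12 to fret 24 shifts the root by 12 semitones.
F up 12 semitones is F.

F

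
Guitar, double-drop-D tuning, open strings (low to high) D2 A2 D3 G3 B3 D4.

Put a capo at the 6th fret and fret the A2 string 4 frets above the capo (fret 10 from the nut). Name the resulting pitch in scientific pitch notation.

G3

The capo raises the open A2 by 6 semitones to D♯3; fretting 4 more gives A2 + 6 + 4 = A2 + 10 semitones = G3.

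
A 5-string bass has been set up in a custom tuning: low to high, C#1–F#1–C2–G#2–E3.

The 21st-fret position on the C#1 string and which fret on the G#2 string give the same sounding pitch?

C#1 at fret 21 is C#1 + 21 semitones = A#2.
The open G#2 string is 19 semitones above the open C#1, so the same pitch on the G#2 string lies at fret 21 − 19 = 2.

2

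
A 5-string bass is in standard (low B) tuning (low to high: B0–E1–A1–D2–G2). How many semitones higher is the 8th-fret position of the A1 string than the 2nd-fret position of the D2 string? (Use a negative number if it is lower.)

1 semitone

A1 at fret 8 → F2 (MIDI 41); D2 at fret 2 → E2 (MIDI 40).
41 − 40 = 1, so the two pitches are 1 semitone apart.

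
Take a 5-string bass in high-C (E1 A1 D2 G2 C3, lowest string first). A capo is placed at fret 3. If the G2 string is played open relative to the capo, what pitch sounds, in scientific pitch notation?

The capo raises the open G2 by 3 semitones to A#2; fretting 0 more gives G2 + 3 + 0 = G2 + 3 semitones = A#2.
(Also written Bb.)

A#2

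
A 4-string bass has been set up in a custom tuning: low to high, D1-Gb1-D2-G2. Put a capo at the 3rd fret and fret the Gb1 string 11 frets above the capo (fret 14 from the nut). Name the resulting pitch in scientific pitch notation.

The capo raises the open Gb1 by 3 semitones to A1; fretting 11 more gives Gb1 + 3 + 11 = Gb1 + 14 semitones = Ab2.

Ab2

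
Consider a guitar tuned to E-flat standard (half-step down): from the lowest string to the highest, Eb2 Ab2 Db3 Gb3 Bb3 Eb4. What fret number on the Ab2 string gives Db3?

Db3 is 5 semitones above the open Ab2 (Ab–A–Bb–B–C–Db), so it sits at fret 5.

5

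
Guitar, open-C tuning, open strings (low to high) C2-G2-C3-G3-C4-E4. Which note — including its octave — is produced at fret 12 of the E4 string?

E5

Each fret is one semitone, so E4 + 12 = E5.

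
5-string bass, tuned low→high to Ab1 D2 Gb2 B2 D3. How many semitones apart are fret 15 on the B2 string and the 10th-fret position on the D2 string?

14 semitones

B2 at fret 15 → D4 (MIDI 62); D2 at fret 10 → C3 (MIDI 48).
62 − 48 = 14, so the two pitches are 14 semitones apart, with D4 the higher.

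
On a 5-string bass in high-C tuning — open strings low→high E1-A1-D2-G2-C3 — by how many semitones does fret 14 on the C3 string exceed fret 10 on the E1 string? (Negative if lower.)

24 semitones

C3 at fret 14 → D4 (MIDI 62); E1 at fret 10 → D2 (MIDI 38).
62 − 38 = 24, so the two pitches are 24 semitones apart.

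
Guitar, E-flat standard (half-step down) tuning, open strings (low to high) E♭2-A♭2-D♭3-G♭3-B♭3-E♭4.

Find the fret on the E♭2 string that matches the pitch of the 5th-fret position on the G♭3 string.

20

G♭3 at fret 5 is G♭3 + 5 semitones = B3.
The open E♭2 string is 15 semitones below the open G♭3, so the same pitch on the E♭2 string lies at fret 5 + 15 = 20.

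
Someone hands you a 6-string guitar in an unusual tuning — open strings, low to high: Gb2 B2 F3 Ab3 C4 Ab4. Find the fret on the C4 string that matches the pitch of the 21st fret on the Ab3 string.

Fret 21 on Ab3 is MIDI 56 + 21 = 77 (F5). On the C4 string (open MIDI 60), that pitch is 77 − 60 = fret 17.

17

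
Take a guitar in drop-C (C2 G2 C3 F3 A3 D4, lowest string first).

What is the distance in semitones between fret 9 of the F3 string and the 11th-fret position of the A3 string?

F3 at fret 9 → D4 (MIDI 62); A3 at fret 11 → G#4 (MIDI 68).
62 − 68 = -6, so the two pitches are 6 semitones apart, with G#4 the higher.

6 semitones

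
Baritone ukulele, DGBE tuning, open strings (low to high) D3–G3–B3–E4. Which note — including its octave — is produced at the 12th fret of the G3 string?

Each fret is one semitone, so G3 + 12 = G4.

G4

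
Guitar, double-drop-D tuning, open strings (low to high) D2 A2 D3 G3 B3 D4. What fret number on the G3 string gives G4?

G4 is 12 semitones above the open G3 (G–G#–A–A#–…–F–F#–G), so it sits at fret 12.

12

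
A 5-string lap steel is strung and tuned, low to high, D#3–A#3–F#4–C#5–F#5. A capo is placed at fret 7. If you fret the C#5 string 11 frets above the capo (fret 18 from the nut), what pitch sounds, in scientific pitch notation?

G6

The capo raises the open C#5 by 7 semitones to G#5; fretting 11 more gives C#5 + 7 + 11 = C#5 + 18 semitones = G6.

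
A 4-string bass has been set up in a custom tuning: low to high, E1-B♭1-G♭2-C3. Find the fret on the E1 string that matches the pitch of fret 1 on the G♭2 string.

Fret 1 on G♭2 is MIDI 42 + 1 = 43 (G2). On the E1 string (open MIDI 28), that pitch is 43 − 28 = fret 15.

15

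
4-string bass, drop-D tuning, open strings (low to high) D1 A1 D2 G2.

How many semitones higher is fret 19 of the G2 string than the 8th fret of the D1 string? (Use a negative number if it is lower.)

G2 at fret 19 → D4 (MIDI 62); D1 at fret 8 → A#1 (MIDI 34).
62 − 34 = 28, so the two pitches are 28 semitones apart.

28 semitones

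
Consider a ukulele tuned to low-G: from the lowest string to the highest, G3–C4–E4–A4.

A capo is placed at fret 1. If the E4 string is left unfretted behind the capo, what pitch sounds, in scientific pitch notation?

F4

The capo raises the open E4 by 1 semitone to F4; fretting 0 more gives E4 + 1 + 0 = E4 + 1 semitone = F4.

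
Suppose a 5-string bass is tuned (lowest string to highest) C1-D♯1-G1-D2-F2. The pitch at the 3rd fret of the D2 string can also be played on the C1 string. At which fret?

Fret 3 on D2 is MIDI 38 + 3 = 41 (F2). On the C1 string (open MIDI 24), that pitch is 41 − 24 = fret 17.

17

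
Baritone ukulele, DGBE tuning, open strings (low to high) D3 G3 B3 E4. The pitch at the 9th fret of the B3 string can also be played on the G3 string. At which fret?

B3 at fret 9 is B3 + 9 semitones = G#4.
The open G3 string is 4 semitones below the open B3, so the same pitch on the G3 string lies at fret 9 + 4 = 13.

13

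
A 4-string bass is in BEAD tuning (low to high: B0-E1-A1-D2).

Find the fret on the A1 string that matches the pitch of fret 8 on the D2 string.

D2 at fret 8 is D2 + 8 semitones = A♯2.
The open A1 string is 5 semitones below the open D2, so the same pitch on the A1 string lies at fret 8 + 5 = 13.

13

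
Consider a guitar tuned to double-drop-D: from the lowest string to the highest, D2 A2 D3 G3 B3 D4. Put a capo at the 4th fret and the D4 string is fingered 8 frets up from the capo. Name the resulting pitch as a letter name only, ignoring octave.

The capo raises the open D4 by 4 semitones to F#4; fretting 8 more gives D4 + 4 + 8 = D4 + 12 semitones, landing on D.

D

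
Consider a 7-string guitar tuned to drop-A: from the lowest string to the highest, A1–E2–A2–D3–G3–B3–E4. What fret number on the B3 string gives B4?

12

B4 is 12 semitones above the open B3 (B–C–C#–D–…–A–A#–B), so it sits at fret 12.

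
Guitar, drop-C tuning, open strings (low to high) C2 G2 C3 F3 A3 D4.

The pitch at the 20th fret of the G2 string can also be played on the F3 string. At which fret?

G2 at fret 20 is G2 + 20 semitones = D♯4.
The open F3 string is 10 semitones above the open G2, so the same pitch on the F3 string lies at fret 20 − 10 = 10.

10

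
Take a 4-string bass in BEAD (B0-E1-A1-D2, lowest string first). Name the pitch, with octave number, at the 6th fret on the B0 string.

B0 is MIDI 23. Adding 6 gives 29, which is F1.

F1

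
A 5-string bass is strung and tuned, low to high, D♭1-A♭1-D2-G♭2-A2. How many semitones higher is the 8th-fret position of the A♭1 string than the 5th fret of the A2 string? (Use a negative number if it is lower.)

A♭1 at fret 8 → E2 (MIDI 40); A2 at fret 5 → D3 (MIDI 50).
40 − 50 = -10, so the two pitches are 10 semitones apart.

-10 semitones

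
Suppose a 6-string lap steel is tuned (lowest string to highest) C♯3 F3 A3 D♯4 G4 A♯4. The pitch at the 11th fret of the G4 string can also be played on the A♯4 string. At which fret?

8

Fret 11 on G4 is MIDI 67 + 11 = 78 (F♯5). On the A♯4 string (open MIDI 70), that pitch is 78 − 70 = fret 8.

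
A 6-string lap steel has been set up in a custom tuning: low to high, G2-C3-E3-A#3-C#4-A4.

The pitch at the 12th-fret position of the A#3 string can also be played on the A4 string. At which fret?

1

A#3 at fret 12 is A#3 + 12 semitones = A#4.
The open A4 string is 11 semitones above the open A#3, so the same pitch on the A4 string lies at fret 12 − 11 = 1.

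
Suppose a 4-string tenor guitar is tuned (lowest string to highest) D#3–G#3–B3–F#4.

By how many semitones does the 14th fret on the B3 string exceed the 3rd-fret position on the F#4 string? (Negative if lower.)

4 semitones

B3 at fret 14 → C#5 (MIDI 73); F#4 at fret 3 → A4 (MIDI 69).
73 − 69 = 4, so the two pitches are 4 semitones apart.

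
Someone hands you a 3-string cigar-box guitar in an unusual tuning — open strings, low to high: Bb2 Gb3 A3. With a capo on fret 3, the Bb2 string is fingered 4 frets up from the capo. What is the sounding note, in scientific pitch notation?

The capo raises the open Bb2 by 3 semitones to Db3; fretting 4 more gives Bb2 + 3 + 4 = Bb2 + 7 semitones = F3.

F3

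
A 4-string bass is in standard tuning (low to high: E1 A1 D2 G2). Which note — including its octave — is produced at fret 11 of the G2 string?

Each fret is one semitone, so G2 + 11 = F#3.
(Equivalently spelled Gb3.)

F#3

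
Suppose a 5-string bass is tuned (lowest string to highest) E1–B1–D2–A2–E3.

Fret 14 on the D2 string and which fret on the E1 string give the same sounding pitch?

24

Fret 14 on D2 is MIDI 38 + 14 = 52 (E3). On the E1 string (open MIDI 28), that pitch is 52 − 28 = fret 24.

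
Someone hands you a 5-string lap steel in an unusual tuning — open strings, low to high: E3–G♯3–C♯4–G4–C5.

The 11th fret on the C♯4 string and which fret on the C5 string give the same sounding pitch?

Fret 11 on C♯4 is MIDI 61 + 11 = 72 (C5). On the C5 string (open MIDI 72), that pitch is 72 − 72 = fret 0.

0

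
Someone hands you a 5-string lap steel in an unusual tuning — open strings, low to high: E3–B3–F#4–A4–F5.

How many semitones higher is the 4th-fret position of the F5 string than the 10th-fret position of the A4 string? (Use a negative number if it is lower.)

F5 at fret 4 → A5 (MIDI 81); A4 at fret 10 → G5 (MIDI 79).
81 − 79 = 2, so the two pitches are 2 semitones apart.

2 semitones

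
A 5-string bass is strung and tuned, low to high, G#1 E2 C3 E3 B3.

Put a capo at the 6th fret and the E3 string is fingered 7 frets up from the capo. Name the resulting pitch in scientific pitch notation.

The capo raises the open E3 by 6 semitones to A#3; fretting 7 more gives E3 + 6 + 7 = E3 + 13 semitones = F4.

F4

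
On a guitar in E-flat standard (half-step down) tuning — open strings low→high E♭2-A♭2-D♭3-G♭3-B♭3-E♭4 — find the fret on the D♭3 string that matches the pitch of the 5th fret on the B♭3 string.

14

Fret 5 on B♭3 is MIDI 58 + 5 = 63 (E♭4). On the D♭3 string (open MIDI 49), that pitch is 63 − 49 = fret 14.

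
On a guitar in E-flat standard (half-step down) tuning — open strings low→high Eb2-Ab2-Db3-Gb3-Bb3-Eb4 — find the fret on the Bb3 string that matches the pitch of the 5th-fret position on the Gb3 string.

Gb3 at fret 5 is Gb3 + 5 semitones = B3.
The open Bb3 string is 4 semitones above the open Gb3, so the same pitch on the Bb3 string lies at fret 5 − 4 = 1.

1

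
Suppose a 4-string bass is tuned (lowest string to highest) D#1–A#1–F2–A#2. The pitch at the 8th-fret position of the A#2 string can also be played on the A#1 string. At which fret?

A#2 at fret 8 is A#2 + 8 semitones = F#3.
The open A#1 string is 12 semitones below the open A#2, so the same pitch on the A#1 string lies at fret 8 + 12 = 20.

20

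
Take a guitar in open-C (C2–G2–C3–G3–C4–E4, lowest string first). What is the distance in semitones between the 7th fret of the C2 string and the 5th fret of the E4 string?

26 semitones

C2 at fret 7 → G2 (MIDI 43); E4 at fret 5 → A4 (MIDI 69).
43 − 69 = -26, so the two pitches are 26 semitones apart, with A4 the higher.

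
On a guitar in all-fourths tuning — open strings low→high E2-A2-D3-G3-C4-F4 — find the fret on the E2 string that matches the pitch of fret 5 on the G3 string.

20

G3 at fret 5 is G3 + 5 semitones = C4.
The open E2 string is 15 semitones below the open G3, so the same pitch on the E2 string lies at fret 5 + 15 = 20.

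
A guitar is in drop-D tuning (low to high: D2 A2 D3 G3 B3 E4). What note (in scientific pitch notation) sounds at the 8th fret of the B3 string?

G4

The open B3 string plus 8 semitones: B–C–C#–D–D#–E–F–F#–G.
The walk passes from B into C once, so the octave number goes from 3 to 4.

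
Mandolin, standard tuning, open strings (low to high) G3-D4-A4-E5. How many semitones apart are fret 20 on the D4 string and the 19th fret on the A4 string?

6 semitones

D4 at fret 20 → A♯5 (MIDI 82); A4 at fret 19 → E6 (MIDI 88).
82 − 88 = -6, so the two pitches are 6 semitones apart, with E6 the higher.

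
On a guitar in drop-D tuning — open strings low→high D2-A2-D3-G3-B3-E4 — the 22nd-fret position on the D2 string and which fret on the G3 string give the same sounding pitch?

D2 at fret 22 is D2 + 22 semitones = C4.
The open G3 string is 17 semitones above the open D2, so the same pitch on the G3 string lies at fret 22 − 17 = 5.

5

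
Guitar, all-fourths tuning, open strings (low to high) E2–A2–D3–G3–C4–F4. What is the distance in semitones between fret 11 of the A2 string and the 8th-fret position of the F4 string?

A2 at fret 11 → G#3 (MIDI 56); F4 at fret 8 → C#5 (MIDI 73).
56 − 73 = -17, so the two pitches are 17 semitones apart, with C#5 the higher.

17 semitones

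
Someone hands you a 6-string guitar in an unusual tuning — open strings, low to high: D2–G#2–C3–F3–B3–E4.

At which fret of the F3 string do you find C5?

19

C5 is 19 semitones above the open F3 (F–F#–G–G#–…–A#–B–C), so it sits at fret 19.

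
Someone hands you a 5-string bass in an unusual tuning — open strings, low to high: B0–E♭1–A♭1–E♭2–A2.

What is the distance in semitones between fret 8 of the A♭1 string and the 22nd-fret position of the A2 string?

27 semitones

A♭1 at fret 8 → E2 (MIDI 40); A2 at fret 22 → G4 (MIDI 67).
40 − 67 = -27, so the two pitches are 27 semitones apart, with G4 the higher.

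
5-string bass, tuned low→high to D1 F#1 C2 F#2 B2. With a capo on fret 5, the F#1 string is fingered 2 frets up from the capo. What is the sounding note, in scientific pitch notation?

C#2

The capo raises the open F#1 by 5 semitones to B1; fretting 2 more gives F#1 + 5 + 2 = F#1 + 7 semitones = C#2.
(Also written Db.)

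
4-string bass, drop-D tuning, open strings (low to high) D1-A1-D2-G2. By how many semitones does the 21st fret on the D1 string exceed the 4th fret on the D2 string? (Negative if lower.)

D1 at fret 21 → B2 (MIDI 47); D2 at fret 4 → F#2 (MIDI 42).
47 − 42 = 5, so the two pitches are 5 semitones apart.

5 semitones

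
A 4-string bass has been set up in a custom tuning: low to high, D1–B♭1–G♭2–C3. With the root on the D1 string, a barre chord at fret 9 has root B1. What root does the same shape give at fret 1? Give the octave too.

E♭1

Moving from fret 9 to fret 1 shifts the root by -8 semitones.
B1 down 8 semitones is E♭1.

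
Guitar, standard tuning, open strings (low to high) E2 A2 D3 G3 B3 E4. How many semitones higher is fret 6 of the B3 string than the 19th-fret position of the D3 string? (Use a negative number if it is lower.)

-4 semitones

B3 at fret 6 → F4 (MIDI 65); D3 at fret 19 → A4 (MIDI 69).
65 − 69 = -4, so the two pitches are 4 semitones apart.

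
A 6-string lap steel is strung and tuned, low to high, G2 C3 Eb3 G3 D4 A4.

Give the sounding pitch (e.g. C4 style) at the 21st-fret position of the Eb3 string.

Each fret is one semitone, so Eb3 + 21 = C5.

C5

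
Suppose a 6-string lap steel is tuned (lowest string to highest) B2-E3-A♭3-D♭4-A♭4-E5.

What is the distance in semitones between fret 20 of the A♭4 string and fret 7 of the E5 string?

A♭4 at fret 20 → E6 (MIDI 88); E5 at fret 7 → B5 (MIDI 83).
88 − 83 = 5, so the two pitches are 5 semitones apart, with E6 the higher.

5 semitones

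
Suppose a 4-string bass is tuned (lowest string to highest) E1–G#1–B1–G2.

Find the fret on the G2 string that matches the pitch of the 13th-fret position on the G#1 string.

2

G#1 at fret 13 is G#1 + 13 semitones = A2.
The open G2 string is 11 semitones above the open G#1, so the same pitch on the G2 string lies at fret 13 − 11 = 2.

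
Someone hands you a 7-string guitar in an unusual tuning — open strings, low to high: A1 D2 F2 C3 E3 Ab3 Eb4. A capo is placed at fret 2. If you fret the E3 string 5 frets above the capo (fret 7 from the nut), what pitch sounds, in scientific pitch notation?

B3

The capo raises the open E3 by 2 semitones to Gb3; fretting 5 more gives E3 + 2 + 5 = E3 + 7 semitones = B3.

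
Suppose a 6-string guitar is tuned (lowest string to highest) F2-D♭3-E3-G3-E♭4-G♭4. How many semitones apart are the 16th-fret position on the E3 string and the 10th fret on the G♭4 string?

E3 at fret 16 → A♭4 (MIDI 68); G♭4 at fret 10 → E5 (MIDI 76).
68 − 76 = -8, so the two pitches are 8 semitones apart, with E5 the higher.

8 semitones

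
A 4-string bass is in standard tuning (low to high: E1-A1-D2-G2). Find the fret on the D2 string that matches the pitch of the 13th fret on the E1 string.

Fret 13 on E1 is MIDI 28 + 13 = 41 (F2). On the D2 string (open MIDI 38), that pitch is 41 − 38 = fret 3.

3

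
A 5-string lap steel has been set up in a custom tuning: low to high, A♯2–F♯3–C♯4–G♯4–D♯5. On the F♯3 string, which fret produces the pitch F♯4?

F♯4 is 12 semitones above the open F♯3 (F#–G–G#–A–…–E–F–F#), so it sits at fret 12.

12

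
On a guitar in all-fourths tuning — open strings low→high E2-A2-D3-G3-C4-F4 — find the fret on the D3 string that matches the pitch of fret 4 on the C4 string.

14

C4 at fret 4 is C4 + 4 semitones = E4.
The open D3 string is 10 semitones below the open C4, so the same pitch on the D3 string lies at fret 4 + 10 = 14.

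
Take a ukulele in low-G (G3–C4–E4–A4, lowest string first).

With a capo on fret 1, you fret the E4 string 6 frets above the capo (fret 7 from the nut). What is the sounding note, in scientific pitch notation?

B4

The capo raises the open E4 by 1 semitone to F4; fretting 6 more gives E4 + 1 + 6 = E4 + 7 semitones = B4.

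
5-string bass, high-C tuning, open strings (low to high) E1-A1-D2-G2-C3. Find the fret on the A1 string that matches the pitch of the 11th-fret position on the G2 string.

G2 at fret 11 is G2 + 11 semitones = F#3.
The open A1 string is 10 semitones below the open G2, so the same pitch on the A1 string lies at fret 11 + 10 = 21.

21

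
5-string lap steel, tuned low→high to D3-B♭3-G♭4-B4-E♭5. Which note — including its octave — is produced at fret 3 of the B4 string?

D5

Each fret is one semitone, so B4 + 3 = D5.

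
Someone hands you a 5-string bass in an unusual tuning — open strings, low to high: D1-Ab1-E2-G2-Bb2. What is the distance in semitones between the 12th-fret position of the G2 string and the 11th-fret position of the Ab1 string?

G2 at fret 12 → G3 (MIDI 55); Ab1 at fret 11 → G2 (MIDI 43).
55 − 43 = 12, so the two pitches are 12 semitones apart, with G3 the higher.

12 semitones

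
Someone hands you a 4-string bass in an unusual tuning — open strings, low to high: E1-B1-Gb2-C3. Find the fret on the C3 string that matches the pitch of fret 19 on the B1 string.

6

B1 at fret 19 is B1 + 19 semitones = Gb3.
The open C3 string is 13 semitones above the open B1, so the same pitch on the C3 string lies at fret 19 − 13 = 6.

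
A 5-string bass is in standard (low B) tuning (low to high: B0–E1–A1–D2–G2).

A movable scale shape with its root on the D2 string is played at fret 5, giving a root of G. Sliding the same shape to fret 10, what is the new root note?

Moving from fret 5 to fret 10 shifts the root by 5 semitones.
G up 5 semitones is C.

C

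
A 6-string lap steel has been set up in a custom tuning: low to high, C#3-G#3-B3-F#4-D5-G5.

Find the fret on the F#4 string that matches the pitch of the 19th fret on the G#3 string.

G#3 at fret 19 is G#3 + 19 semitones = D#5.
The open F#4 string is 10 semitones above the open G#3, so the same pitch on the F#4 string lies at fret 19 − 10 = 9.

9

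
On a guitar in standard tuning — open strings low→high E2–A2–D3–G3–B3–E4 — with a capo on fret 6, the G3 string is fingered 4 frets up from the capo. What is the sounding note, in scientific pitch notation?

The capo raises the open G3 by 6 semitones to C♯4; fretting 4 more gives G3 + 6 + 4 = G3 + 10 semitones = F4.

F4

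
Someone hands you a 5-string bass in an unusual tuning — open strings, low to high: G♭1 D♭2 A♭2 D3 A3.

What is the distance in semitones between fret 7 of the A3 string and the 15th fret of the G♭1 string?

19 semitones

A3 at fret 7 → E4 (MIDI 64); G♭1 at fret 15 → A2 (MIDI 45).
64 − 45 = 19, so the two pitches are 19 semitones apart, with E4 the higher.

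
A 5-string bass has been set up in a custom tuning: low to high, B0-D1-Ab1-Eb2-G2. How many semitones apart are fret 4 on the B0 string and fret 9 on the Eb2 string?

21 semitones

B0 at fret 4 → Eb1 (MIDI 27); Eb2 at fret 9 → C3 (MIDI 48).
27 − 48 = -21, so the two pitches are 21 semitones apart, with C3 the higher.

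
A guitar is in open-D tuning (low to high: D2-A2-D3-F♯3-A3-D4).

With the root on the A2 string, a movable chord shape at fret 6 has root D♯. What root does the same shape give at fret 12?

Moving from fret 6 to fret 12 shifts the root by 6 semitones.
D♯ up 6 semitones is A.

A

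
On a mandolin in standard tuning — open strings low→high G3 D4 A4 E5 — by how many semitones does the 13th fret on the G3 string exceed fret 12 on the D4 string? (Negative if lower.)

G3 at fret 13 → G#4 (MIDI 68); D4 at fret 12 → D5 (MIDI 74).
68 − 74 = -6, so the two pitches are 6 semitones apart.

-6 semitones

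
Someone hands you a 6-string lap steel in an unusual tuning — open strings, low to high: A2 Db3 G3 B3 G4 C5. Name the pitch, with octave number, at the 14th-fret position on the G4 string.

The open G4 string plus 14 semitones: G–Ab–A–Bb–…–G–Ab–A.
The walk passes from B into C once, so the octave number goes from 4 to 5.

A5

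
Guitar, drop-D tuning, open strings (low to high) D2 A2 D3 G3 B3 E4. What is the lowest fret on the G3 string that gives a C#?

6

From G3, count semitones up the chromatic scale until reaching C#: G–G#–A–A#–B–C–C# — 6 steps.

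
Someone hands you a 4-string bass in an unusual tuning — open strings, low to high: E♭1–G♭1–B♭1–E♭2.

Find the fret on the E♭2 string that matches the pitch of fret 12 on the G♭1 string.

3

G♭1 at fret 12 is G♭1 + 12 semitones = G♭2.
The open E♭2 string is 9 semitones above the open G♭1, so the same pitch on the E♭2 string lies at fret 12 − 9 = 3.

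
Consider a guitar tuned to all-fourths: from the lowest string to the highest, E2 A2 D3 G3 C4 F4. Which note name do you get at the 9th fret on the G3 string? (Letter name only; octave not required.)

The open G3 string plus 9 semitones: G–G#–A–A#–B–C–C#–D–D#–E.

E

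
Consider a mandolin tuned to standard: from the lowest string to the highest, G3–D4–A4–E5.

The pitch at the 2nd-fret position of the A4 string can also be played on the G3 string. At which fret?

Fret 2 on A4 is MIDI 69 + 2 = 71 (B4). On the G3 string (open MIDI 55), that pitch is 71 − 55 = fret 16.

16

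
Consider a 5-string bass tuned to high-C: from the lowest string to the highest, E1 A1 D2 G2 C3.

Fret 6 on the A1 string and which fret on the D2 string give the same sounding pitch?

1

A1 at fret 6 is A1 + 6 semitones = D#2.
The open D2 string is 5 semitones above the open A1, so the same pitch on the D2 string lies at fret 6 − 5 = 1.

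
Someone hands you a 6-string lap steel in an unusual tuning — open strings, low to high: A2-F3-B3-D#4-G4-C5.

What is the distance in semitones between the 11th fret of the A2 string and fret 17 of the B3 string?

20 semitones

A2 at fret 11 → G#3 (MIDI 56); B3 at fret 17 → E5 (MIDI 76).
56 − 76 = -20, so the two pitches are 20 semitones apart, with E5 the higher.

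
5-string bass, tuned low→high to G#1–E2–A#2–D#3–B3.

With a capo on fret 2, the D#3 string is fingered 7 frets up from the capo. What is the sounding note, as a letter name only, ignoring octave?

C

The capo raises the open D#3 by 2 semitones to F3; fretting 7 more gives D#3 + 2 + 7 = D#3 + 9 semitones, landing on C.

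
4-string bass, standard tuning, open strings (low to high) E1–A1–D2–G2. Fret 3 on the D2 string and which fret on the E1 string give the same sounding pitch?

D2 at fret 3 is D2 + 3 semitones = F2.
The open E1 string is 10 semitones below the open D2, so the same pitch on the E1 string lies at fret 3 + 10 = 13.

13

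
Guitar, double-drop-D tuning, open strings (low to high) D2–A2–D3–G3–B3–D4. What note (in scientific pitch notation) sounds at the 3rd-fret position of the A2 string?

Each fret is one semitone, so A2 + 3 = C3.

C3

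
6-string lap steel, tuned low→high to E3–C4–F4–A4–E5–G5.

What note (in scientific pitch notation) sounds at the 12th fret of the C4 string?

Each fret is one semitone, so C4 + 12 = C5.

C5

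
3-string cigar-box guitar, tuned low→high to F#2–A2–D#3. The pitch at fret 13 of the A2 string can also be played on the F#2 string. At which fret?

A2 at fret 13 is A2 + 13 semitones = A#3.
The open F#2 string is 3 semitones below the open A2, so the same pitch on the F#2 string lies at fret 13 + 3 = 16.

16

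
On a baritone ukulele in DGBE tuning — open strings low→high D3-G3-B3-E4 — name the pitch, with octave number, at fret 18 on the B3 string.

Each fret is one semitone, so B3 + 18 = F5.

F5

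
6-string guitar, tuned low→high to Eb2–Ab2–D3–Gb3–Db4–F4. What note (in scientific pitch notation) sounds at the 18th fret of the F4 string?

B5

The open F4 string plus 18 semitones: F–Gb–G–Ab–…–A–Bb–B.
The walk passes from B into C once, so the octave number goes from 4 to 5.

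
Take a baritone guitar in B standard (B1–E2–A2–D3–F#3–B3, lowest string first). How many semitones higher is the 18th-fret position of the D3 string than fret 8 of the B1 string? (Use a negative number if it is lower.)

25 semitones

D3 at fret 18 → G#4 (MIDI 68); B1 at fret 8 → G2 (MIDI 43).
68 − 43 = 25, so the two pitches are 25 semitones apart.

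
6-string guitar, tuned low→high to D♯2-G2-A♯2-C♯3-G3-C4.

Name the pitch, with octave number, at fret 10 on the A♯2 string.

Each fret is one semitone, so A♯2 + 10 = G♯3.
(Equivalently spelled A♭3.)

G♯3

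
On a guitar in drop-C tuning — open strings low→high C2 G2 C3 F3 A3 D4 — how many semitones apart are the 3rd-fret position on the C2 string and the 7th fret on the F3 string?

C2 at fret 3 → D♯2 (MIDI 39); F3 at fret 7 → C4 (MIDI 60).
39 − 60 = -21, so the two pitches are 21 semitones apart, with C4 the higher.

21 semitones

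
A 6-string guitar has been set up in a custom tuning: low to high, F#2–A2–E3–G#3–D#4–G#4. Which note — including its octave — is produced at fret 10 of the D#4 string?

C#5

The open D#4 string plus 10 semitones: D#–E–F–F#–…–B–C–C#.
The walk passes from B into C once, so the octave number goes from 4 to 5.
(Equivalently spelled Db5.)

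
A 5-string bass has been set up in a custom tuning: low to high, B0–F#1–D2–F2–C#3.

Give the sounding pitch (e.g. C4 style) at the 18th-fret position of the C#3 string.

G4

Each fret is one semitone, so C#3 + 18 = G4.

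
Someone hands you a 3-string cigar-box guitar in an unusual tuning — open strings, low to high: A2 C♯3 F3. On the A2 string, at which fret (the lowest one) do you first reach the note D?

5

From A2, count semitones up the chromatic scale until reaching D: A–A#–B–C–C#–D — 5 steps.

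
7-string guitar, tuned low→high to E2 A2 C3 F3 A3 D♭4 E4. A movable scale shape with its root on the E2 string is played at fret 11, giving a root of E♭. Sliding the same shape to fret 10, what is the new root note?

D

Moving from fret 11 to fret 10 shifts the root by -1 semitone.
E♭ down 1 semitone is D.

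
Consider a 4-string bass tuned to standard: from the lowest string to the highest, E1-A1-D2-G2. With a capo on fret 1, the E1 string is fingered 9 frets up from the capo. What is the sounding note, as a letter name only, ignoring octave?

D

The capo raises the open E1 by 1 semitone to F1; fretting 9 more gives E1 + 1 + 9 = E1 + 10 semitones, landing on D.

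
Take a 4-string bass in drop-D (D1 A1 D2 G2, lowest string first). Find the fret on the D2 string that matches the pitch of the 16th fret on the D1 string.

4

Fret 16 on D1 is MIDI 26 + 16 = 42 (F#2). On the D2 string (open MIDI 38), that pitch is 42 − 38 = fret 4.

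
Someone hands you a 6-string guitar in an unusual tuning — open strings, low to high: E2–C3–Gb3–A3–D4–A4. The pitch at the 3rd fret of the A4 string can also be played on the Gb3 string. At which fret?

18

A4 at fret 3 is A4 + 3 semitones = C5.
The open Gb3 string is 15 semitones below the open A4, so the same pitch on the Gb3 string lies at fret 3 + 15 = 18.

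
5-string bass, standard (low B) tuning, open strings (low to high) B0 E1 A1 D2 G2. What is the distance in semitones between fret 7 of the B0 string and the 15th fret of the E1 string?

B0 at fret 7 → F♯1 (MIDI 30); E1 at fret 15 → G2 (MIDI 43).
30 − 43 = -13, so the two pitches are 13 semitones apart, with G2 the higher.

13 semitones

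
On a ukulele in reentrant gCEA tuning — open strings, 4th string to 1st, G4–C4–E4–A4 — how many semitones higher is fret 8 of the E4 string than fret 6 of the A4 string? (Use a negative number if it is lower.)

-3 semitones

E4 at fret 8 → C5 (MIDI 72); A4 at fret 6 → D#5 (MIDI 75).
72 − 75 = -3, so the two pitches are 3 semitones apart.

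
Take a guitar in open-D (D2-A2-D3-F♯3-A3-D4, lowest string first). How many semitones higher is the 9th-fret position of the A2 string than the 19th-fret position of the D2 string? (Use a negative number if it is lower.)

-3 semitones

A2 at fret 9 → F♯3 (MIDI 54); D2 at fret 19 → A3 (MIDI 57).
54 − 57 = -3, so the two pitches are 3 semitones apart.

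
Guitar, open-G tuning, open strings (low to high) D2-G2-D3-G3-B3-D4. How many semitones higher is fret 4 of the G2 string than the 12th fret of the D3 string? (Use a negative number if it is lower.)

G2 at fret 4 → B2 (MIDI 47); D3 at fret 12 → D4 (MIDI 62).
47 − 62 = -15, so the two pitches are 15 semitones apart.

-15 semitones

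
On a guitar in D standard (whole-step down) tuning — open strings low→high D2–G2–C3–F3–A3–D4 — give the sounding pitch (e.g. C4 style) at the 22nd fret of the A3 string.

Each fret is one semitone, so A3 + 22 = G5.

G5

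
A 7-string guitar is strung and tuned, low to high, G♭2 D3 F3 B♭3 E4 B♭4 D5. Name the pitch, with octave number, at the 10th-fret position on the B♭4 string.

B♭4 is MIDI 70. Adding 10 gives 80, which is A♭5.

A♭5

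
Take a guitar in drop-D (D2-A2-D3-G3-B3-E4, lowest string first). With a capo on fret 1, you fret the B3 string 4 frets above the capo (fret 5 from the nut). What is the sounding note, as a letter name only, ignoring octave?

E

The capo raises the open B3 by 1 semitone to C4; fretting 4 more gives B3 + 1 + 4 = B3 + 5 semitones, landing on E.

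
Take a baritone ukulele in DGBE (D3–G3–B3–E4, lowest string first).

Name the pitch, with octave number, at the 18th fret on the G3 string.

C#5

G3 is MIDI 55. Adding 18 gives 73, which is C#5.
(Equivalently spelled Db5.)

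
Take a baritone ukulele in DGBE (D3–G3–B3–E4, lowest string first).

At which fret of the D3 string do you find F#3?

4

F#3 is 4 semitones above the open D3 (D–D#–E–F–F#), so it sits at fret 4.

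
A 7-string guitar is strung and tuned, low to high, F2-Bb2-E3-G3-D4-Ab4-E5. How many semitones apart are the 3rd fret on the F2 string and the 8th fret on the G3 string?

F2 at fret 3 → Ab2 (MIDI 44); G3 at fret 8 → Eb4 (MIDI 63).
44 − 63 = -19, so the two pitches are 19 semitones apart, with Eb4 the higher.

19 semitones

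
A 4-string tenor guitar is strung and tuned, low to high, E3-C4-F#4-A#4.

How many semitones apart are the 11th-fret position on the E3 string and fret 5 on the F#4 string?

E3 at fret 11 → D#4 (MIDI 63); F#4 at fret 5 → B4 (MIDI 71).
63 − 71 = -8, so the two pitches are 8 semitones apart, with B4 the higher.

8 semitones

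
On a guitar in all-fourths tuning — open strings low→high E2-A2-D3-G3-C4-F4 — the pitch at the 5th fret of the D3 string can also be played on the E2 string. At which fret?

15

D3 at fret 5 is D3 + 5 semitones = G3.
The open E2 string is 10 semitones below the open D3, so the same pitch on the E2 string lies at fret 5 + 10 = 15.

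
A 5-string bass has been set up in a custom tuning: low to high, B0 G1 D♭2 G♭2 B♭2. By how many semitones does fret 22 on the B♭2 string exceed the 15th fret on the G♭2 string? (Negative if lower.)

11 semitones

B♭2 at fret 22 → A♭4 (MIDI 68); G♭2 at fret 15 → A3 (MIDI 57).
68 − 57 = 11, so the two pitches are 11 semitones apart.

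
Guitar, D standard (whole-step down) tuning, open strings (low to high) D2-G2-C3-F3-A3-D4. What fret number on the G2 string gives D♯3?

8

D♯3 is 8 semitones above the open G2 (G–G#–A–A#–B–C–C#–D–D#), so it sits at fret 8.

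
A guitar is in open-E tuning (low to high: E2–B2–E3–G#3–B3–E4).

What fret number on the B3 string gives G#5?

21

G#5 is 21 semitones above the open B3 (B–C–C#–D–…–F#–G–G#), so it sits at fret 21.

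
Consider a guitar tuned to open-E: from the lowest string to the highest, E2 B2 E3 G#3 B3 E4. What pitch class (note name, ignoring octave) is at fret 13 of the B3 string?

Each fret is one semitone, so B3 + 13 = C.

C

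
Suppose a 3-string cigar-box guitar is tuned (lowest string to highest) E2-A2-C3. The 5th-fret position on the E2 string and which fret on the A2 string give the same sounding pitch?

0

Fret 5 on E2 is MIDI 40 + 5 = 45 (A2). On the A2 string (open MIDI 45), that pitch is 45 − 45 = fret 0.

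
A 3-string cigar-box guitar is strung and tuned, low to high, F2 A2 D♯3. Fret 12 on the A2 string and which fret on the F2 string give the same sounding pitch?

16

Fret 12 on A2 is MIDI 45 + 12 = 57 (A3). On the F2 string (open MIDI 41), that pitch is 57 − 41 = fret 16.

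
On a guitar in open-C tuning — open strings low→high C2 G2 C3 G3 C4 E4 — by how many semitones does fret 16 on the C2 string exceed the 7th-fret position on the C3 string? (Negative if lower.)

-3 semitones

C2 at fret 16 → E3 (MIDI 52); C3 at fret 7 → G3 (MIDI 55).
52 − 55 = -3, so the two pitches are 3 semitones apart.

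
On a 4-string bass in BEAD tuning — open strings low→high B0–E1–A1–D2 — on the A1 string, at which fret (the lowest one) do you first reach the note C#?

4

From A1, count semitones up the chromatic scale until reaching C#: A–A#–B–C–C# — 4 steps.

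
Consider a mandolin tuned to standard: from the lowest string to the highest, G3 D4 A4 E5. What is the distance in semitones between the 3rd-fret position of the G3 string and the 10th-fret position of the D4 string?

G3 at fret 3 → A♯3 (MIDI 58); D4 at fret 10 → C5 (MIDI 72).
58 − 72 = -14, so the two pitches are 14 semitones apart, with C5 the higher.

14 semitones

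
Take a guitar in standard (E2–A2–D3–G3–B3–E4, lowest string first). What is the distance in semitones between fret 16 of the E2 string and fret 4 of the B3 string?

7 semitones

E2 at fret 16 → G#3 (MIDI 56); B3 at fret 4 → D#4 (MIDI 63).
56 − 63 = -7, so the two pitches are 7 semitones apart, with D#4 the higher.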